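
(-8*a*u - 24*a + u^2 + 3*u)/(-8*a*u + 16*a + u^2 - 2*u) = (u + 3)/(u - 2)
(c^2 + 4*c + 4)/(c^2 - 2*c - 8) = (c + 2)/(c - 4)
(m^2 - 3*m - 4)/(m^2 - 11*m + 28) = (m + 1)/(m - 7)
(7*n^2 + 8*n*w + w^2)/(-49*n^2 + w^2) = (n + w)/(-7*n + w)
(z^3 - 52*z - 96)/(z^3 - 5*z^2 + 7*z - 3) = (z^3 - 52*z - 96)/(z^3 - 5*z^2 + 7*z - 3)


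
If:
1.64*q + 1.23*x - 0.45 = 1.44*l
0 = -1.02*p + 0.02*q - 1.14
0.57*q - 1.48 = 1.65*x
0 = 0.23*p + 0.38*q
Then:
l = -0.12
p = -1.10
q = 0.67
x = -0.67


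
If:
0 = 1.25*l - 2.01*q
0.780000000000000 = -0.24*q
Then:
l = -5.23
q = -3.25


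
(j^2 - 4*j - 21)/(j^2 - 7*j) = (j + 3)/j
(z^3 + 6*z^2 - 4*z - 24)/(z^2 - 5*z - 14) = (z^2 + 4*z - 12)/(z - 7)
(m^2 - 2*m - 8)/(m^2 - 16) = (m + 2)/(m + 4)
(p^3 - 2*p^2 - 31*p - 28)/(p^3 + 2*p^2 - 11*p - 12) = (p - 7)/(p - 3)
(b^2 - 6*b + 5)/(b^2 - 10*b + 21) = (b^2 - 6*b + 5)/(b^2 - 10*b + 21)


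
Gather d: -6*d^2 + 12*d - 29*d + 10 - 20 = -6*d^2 - 17*d - 10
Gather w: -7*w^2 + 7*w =-7*w^2 + 7*w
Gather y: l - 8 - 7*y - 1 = l - 7*y - 9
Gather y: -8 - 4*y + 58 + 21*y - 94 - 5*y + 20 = 12*y - 24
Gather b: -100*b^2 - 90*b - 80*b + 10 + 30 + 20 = -100*b^2 - 170*b + 60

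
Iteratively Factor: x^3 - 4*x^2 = (x)*(x^2 - 4*x) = x^2*(x - 4)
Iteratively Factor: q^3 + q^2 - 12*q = (q - 3)*(q^2 + 4*q) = q*(q - 3)*(q + 4)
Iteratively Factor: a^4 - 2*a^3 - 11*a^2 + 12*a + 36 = (a - 3)*(a^3 + a^2 - 8*a - 12) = (a - 3)*(a + 2)*(a^2 - a - 6) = (a - 3)*(a + 2)^2*(a - 3)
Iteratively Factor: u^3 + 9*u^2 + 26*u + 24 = (u + 2)*(u^2 + 7*u + 12) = (u + 2)*(u + 3)*(u + 4)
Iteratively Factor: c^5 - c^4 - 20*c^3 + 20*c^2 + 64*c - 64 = (c + 4)*(c^4 - 5*c^3 + 20*c - 16) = (c - 1)*(c + 4)*(c^3 - 4*c^2 - 4*c + 16) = (c - 1)*(c + 2)*(c + 4)*(c^2 - 6*c + 8) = (c - 2)*(c - 1)*(c + 2)*(c + 4)*(c - 4)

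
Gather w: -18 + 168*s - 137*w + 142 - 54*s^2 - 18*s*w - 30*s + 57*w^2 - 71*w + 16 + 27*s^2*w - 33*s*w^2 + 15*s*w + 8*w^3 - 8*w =-54*s^2 + 138*s + 8*w^3 + w^2*(57 - 33*s) + w*(27*s^2 - 3*s - 216) + 140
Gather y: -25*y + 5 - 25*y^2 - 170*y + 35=-25*y^2 - 195*y + 40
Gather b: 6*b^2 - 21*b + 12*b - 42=6*b^2 - 9*b - 42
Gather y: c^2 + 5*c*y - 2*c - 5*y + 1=c^2 - 2*c + y*(5*c - 5) + 1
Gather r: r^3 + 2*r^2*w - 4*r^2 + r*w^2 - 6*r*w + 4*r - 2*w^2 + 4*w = r^3 + r^2*(2*w - 4) + r*(w^2 - 6*w + 4) - 2*w^2 + 4*w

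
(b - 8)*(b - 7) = b^2 - 15*b + 56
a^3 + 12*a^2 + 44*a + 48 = (a + 2)*(a + 4)*(a + 6)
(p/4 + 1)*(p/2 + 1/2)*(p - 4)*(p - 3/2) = p^4/8 - p^3/16 - 35*p^2/16 + p + 3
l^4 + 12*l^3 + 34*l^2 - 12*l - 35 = (l - 1)*(l + 1)*(l + 5)*(l + 7)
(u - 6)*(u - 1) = u^2 - 7*u + 6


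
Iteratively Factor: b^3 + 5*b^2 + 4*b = (b + 1)*(b^2 + 4*b) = (b + 1)*(b + 4)*(b)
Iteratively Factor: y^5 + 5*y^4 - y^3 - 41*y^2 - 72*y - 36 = (y - 3)*(y^4 + 8*y^3 + 23*y^2 + 28*y + 12) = (y - 3)*(y + 2)*(y^3 + 6*y^2 + 11*y + 6) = (y - 3)*(y + 1)*(y + 2)*(y^2 + 5*y + 6) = (y - 3)*(y + 1)*(y + 2)^2*(y + 3)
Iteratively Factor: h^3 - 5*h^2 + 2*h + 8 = (h + 1)*(h^2 - 6*h + 8) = (h - 4)*(h + 1)*(h - 2)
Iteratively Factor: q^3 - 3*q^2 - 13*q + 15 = (q - 1)*(q^2 - 2*q - 15) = (q - 5)*(q - 1)*(q + 3)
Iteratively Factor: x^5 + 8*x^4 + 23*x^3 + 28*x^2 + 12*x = (x)*(x^4 + 8*x^3 + 23*x^2 + 28*x + 12) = x*(x + 2)*(x^3 + 6*x^2 + 11*x + 6) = x*(x + 1)*(x + 2)*(x^2 + 5*x + 6) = x*(x + 1)*(x + 2)*(x + 3)*(x + 2)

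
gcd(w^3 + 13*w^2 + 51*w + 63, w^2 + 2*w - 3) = w + 3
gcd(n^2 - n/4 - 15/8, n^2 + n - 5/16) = n + 5/4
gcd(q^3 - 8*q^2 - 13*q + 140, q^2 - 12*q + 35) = q^2 - 12*q + 35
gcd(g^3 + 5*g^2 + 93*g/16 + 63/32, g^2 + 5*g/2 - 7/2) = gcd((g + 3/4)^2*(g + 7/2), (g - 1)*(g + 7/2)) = g + 7/2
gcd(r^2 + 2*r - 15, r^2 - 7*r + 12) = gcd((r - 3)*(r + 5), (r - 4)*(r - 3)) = r - 3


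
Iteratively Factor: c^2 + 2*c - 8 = (c - 2)*(c + 4)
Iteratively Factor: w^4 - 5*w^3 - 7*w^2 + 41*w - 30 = (w + 3)*(w^3 - 8*w^2 + 17*w - 10) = (w - 2)*(w + 3)*(w^2 - 6*w + 5) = (w - 5)*(w - 2)*(w + 3)*(w - 1)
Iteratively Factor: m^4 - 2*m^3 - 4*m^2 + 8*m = (m - 2)*(m^3 - 4*m) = m*(m - 2)*(m^2 - 4) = m*(m - 2)^2*(m + 2)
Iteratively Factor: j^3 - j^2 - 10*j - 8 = (j + 1)*(j^2 - 2*j - 8) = (j + 1)*(j + 2)*(j - 4)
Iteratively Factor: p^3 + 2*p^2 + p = (p)*(p^2 + 2*p + 1) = p*(p + 1)*(p + 1)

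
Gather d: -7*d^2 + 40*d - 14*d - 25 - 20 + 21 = -7*d^2 + 26*d - 24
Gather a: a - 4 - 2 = a - 6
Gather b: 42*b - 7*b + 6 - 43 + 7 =35*b - 30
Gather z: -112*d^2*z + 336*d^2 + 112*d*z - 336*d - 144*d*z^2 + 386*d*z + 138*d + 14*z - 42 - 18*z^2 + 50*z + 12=336*d^2 - 198*d + z^2*(-144*d - 18) + z*(-112*d^2 + 498*d + 64) - 30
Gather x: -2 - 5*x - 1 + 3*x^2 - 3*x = 3*x^2 - 8*x - 3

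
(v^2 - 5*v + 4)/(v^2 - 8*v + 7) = (v - 4)/(v - 7)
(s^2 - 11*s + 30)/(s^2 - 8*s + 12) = (s - 5)/(s - 2)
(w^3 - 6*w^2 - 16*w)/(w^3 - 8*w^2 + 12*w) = (w^2 - 6*w - 16)/(w^2 - 8*w + 12)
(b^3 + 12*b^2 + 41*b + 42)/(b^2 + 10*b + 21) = b + 2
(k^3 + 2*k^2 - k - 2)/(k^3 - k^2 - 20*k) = (-k^3 - 2*k^2 + k + 2)/(k*(-k^2 + k + 20))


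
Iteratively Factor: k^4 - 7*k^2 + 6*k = (k - 1)*(k^3 + k^2 - 6*k) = (k - 2)*(k - 1)*(k^2 + 3*k) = k*(k - 2)*(k - 1)*(k + 3)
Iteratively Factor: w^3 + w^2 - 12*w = (w - 3)*(w^2 + 4*w) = w*(w - 3)*(w + 4)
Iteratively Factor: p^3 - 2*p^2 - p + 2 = (p + 1)*(p^2 - 3*p + 2) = (p - 2)*(p + 1)*(p - 1)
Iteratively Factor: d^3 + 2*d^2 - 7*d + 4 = (d - 1)*(d^2 + 3*d - 4) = (d - 1)^2*(d + 4)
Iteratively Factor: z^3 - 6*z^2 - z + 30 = (z - 3)*(z^2 - 3*z - 10) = (z - 5)*(z - 3)*(z + 2)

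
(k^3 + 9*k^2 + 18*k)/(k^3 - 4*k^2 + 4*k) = (k^2 + 9*k + 18)/(k^2 - 4*k + 4)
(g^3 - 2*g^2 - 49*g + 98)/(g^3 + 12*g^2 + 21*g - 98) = (g - 7)/(g + 7)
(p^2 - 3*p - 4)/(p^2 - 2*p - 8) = (p + 1)/(p + 2)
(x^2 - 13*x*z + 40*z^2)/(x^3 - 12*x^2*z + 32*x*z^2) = (x - 5*z)/(x*(x - 4*z))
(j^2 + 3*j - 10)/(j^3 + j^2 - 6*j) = (j + 5)/(j*(j + 3))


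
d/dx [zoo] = 0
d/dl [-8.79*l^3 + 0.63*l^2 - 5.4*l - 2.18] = -26.37*l^2 + 1.26*l - 5.4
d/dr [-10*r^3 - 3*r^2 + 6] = 6*r*(-5*r - 1)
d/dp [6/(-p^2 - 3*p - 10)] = 6*(2*p + 3)/(p^2 + 3*p + 10)^2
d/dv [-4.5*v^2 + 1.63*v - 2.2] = 1.63 - 9.0*v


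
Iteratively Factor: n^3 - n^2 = (n)*(n^2 - n) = n^2*(n - 1)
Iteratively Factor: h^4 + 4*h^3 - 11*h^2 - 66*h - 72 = (h + 3)*(h^3 + h^2 - 14*h - 24) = (h + 3)^2*(h^2 - 2*h - 8) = (h - 4)*(h + 3)^2*(h + 2)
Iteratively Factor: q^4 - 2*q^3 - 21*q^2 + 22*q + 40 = (q - 2)*(q^3 - 21*q - 20) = (q - 2)*(q + 1)*(q^2 - q - 20) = (q - 5)*(q - 2)*(q + 1)*(q + 4)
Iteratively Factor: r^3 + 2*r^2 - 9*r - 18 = (r - 3)*(r^2 + 5*r + 6) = (r - 3)*(r + 3)*(r + 2)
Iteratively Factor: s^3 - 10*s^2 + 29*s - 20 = (s - 5)*(s^2 - 5*s + 4) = (s - 5)*(s - 1)*(s - 4)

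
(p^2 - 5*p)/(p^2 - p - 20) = p/(p + 4)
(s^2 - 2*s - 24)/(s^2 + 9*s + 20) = (s - 6)/(s + 5)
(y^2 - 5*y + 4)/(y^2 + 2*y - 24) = (y - 1)/(y + 6)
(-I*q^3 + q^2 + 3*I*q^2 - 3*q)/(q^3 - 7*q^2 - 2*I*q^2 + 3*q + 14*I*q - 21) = I*q*(3 - q)/(q^2 - q*(7 + 3*I) + 21*I)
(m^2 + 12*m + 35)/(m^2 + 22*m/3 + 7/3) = 3*(m + 5)/(3*m + 1)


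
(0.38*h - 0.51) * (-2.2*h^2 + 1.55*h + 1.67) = -0.836*h^3 + 1.711*h^2 - 0.1559*h - 0.8517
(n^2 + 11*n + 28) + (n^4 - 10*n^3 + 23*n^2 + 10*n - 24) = n^4 - 10*n^3 + 24*n^2 + 21*n + 4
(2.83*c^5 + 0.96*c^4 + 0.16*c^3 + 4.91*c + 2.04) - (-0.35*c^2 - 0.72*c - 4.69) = 2.83*c^5 + 0.96*c^4 + 0.16*c^3 + 0.35*c^2 + 5.63*c + 6.73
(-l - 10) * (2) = -2*l - 20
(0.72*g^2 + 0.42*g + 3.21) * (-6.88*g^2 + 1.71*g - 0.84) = -4.9536*g^4 - 1.6584*g^3 - 21.9714*g^2 + 5.1363*g - 2.6964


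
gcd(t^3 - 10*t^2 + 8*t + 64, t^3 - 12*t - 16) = t^2 - 2*t - 8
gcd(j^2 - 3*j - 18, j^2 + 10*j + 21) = j + 3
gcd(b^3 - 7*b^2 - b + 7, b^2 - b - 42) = b - 7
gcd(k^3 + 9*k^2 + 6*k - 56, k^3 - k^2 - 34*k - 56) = k + 4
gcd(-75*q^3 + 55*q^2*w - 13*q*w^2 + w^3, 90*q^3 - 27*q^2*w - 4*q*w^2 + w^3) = 3*q - w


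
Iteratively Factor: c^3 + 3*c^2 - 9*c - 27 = (c + 3)*(c^2 - 9) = (c + 3)^2*(c - 3)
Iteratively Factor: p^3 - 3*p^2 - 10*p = (p + 2)*(p^2 - 5*p) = (p - 5)*(p + 2)*(p)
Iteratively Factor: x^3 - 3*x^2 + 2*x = (x - 1)*(x^2 - 2*x) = (x - 2)*(x - 1)*(x)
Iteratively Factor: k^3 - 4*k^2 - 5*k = (k + 1)*(k^2 - 5*k) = (k - 5)*(k + 1)*(k)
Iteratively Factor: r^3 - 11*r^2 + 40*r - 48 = (r - 4)*(r^2 - 7*r + 12) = (r - 4)*(r - 3)*(r - 4)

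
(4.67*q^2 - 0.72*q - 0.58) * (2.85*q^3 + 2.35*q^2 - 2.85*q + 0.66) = 13.3095*q^5 + 8.9225*q^4 - 16.6545*q^3 + 3.7712*q^2 + 1.1778*q - 0.3828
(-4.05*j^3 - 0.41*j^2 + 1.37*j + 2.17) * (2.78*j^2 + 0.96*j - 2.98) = -11.259*j^5 - 5.0278*j^4 + 15.484*j^3 + 8.5696*j^2 - 1.9994*j - 6.4666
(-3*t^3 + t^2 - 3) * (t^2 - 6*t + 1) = -3*t^5 + 19*t^4 - 9*t^3 - 2*t^2 + 18*t - 3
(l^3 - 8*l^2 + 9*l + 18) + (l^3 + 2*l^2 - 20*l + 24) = 2*l^3 - 6*l^2 - 11*l + 42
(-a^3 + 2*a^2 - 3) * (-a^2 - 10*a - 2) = a^5 + 8*a^4 - 18*a^3 - a^2 + 30*a + 6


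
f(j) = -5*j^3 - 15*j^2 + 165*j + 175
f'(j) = -15*j^2 - 30*j + 165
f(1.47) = 369.25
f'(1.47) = 88.49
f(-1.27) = -48.50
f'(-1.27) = 178.91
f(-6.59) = -132.82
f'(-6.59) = -288.72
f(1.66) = 384.69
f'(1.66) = 73.87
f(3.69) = 328.39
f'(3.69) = -149.94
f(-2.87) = -303.90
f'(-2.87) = 127.55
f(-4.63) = -414.24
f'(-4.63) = -17.65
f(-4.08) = -408.31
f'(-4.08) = 37.70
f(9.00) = -3200.00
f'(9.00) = -1320.00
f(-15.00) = 11200.00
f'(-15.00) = -2760.00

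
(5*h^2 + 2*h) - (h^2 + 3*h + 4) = 4*h^2 - h - 4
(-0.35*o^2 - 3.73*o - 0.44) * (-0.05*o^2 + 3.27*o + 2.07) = 0.0175*o^4 - 0.958*o^3 - 12.8996*o^2 - 9.1599*o - 0.9108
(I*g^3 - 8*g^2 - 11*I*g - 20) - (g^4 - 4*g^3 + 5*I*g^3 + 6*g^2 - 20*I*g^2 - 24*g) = -g^4 + 4*g^3 - 4*I*g^3 - 14*g^2 + 20*I*g^2 + 24*g - 11*I*g - 20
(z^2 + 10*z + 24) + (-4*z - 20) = z^2 + 6*z + 4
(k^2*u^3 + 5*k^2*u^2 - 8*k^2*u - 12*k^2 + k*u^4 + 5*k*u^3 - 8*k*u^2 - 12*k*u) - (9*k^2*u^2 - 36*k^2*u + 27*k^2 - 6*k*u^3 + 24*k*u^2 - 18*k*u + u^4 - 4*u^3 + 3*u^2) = k^2*u^3 - 4*k^2*u^2 + 28*k^2*u - 39*k^2 + k*u^4 + 11*k*u^3 - 32*k*u^2 + 6*k*u - u^4 + 4*u^3 - 3*u^2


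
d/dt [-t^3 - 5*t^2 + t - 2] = -3*t^2 - 10*t + 1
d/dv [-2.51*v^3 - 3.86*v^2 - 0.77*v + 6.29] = -7.53*v^2 - 7.72*v - 0.77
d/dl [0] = 0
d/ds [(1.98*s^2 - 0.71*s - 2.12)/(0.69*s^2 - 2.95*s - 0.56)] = (-5.3511*s^2 + 0.708*s - 5.8564)/(0.4761*s^4 - 4.071*s^3 + 7.9297*s^2 + 3.304*s + 0.3136)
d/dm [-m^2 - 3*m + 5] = -2*m - 3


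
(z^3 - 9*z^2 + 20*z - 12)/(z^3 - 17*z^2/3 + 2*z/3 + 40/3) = 3*(z^2 - 7*z + 6)/(3*z^2 - 11*z - 20)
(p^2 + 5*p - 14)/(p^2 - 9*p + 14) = (p + 7)/(p - 7)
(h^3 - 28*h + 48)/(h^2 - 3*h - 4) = (h^2 + 4*h - 12)/(h + 1)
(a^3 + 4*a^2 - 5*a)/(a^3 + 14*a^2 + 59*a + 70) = a*(a - 1)/(a^2 + 9*a + 14)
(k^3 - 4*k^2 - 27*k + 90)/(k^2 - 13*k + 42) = (k^2 + 2*k - 15)/(k - 7)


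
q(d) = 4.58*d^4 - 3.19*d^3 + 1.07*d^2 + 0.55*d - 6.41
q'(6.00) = 3625.99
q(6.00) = 5282.05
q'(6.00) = 3625.99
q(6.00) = 5282.05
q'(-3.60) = -985.92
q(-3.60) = 923.57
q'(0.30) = 0.83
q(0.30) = -6.20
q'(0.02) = 0.59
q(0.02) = -6.40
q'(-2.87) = -517.50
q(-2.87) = 386.97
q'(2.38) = 198.41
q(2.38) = 104.91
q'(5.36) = 2558.19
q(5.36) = 3316.33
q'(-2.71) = -440.15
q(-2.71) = 310.47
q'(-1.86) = -154.43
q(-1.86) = 71.61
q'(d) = 18.32*d^3 - 9.57*d^2 + 2.14*d + 0.55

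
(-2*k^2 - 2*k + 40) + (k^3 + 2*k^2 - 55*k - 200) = k^3 - 57*k - 160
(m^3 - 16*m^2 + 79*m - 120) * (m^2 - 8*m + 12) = m^5 - 24*m^4 + 219*m^3 - 944*m^2 + 1908*m - 1440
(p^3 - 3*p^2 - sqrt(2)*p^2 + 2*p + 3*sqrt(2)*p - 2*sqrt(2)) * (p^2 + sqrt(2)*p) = p^5 - 3*p^4 + 6*p^2 - 4*p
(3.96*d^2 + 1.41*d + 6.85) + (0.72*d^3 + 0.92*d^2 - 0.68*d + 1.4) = 0.72*d^3 + 4.88*d^2 + 0.73*d + 8.25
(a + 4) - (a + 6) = -2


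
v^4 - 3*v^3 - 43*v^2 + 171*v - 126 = (v - 6)*(v - 3)*(v - 1)*(v + 7)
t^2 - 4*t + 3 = (t - 3)*(t - 1)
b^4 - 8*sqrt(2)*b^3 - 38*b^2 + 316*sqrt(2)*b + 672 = (b - 7*sqrt(2))*(b - 6*sqrt(2))*(b + sqrt(2))*(b + 4*sqrt(2))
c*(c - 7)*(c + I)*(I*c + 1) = I*c^4 - 7*I*c^3 + I*c^2 - 7*I*c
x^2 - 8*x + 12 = (x - 6)*(x - 2)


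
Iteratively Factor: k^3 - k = (k)*(k^2 - 1) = k*(k + 1)*(k - 1)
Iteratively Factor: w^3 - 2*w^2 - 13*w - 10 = (w + 1)*(w^2 - 3*w - 10) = (w - 5)*(w + 1)*(w + 2)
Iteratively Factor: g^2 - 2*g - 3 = (g + 1)*(g - 3)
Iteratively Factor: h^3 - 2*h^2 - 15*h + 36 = (h - 3)*(h^2 + h - 12) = (h - 3)^2*(h + 4)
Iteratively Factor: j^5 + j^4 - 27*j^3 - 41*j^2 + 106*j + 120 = (j - 5)*(j^4 + 6*j^3 + 3*j^2 - 26*j - 24) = (j - 5)*(j + 1)*(j^3 + 5*j^2 - 2*j - 24) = (j - 5)*(j + 1)*(j + 3)*(j^2 + 2*j - 8) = (j - 5)*(j - 2)*(j + 1)*(j + 3)*(j + 4)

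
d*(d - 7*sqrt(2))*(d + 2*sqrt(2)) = d^3 - 5*sqrt(2)*d^2 - 28*d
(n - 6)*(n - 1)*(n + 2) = n^3 - 5*n^2 - 8*n + 12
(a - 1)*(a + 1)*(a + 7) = a^3 + 7*a^2 - a - 7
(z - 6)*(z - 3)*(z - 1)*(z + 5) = z^4 - 5*z^3 - 23*z^2 + 117*z - 90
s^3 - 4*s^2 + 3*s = s*(s - 3)*(s - 1)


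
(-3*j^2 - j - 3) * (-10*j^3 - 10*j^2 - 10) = 30*j^5 + 40*j^4 + 40*j^3 + 60*j^2 + 10*j + 30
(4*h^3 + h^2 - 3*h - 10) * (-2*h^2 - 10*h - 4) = -8*h^5 - 42*h^4 - 20*h^3 + 46*h^2 + 112*h + 40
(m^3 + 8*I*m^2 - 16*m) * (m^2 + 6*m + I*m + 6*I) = m^5 + 6*m^4 + 9*I*m^4 - 24*m^3 + 54*I*m^3 - 144*m^2 - 16*I*m^2 - 96*I*m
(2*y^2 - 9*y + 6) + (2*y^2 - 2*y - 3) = 4*y^2 - 11*y + 3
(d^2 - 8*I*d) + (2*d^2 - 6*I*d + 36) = 3*d^2 - 14*I*d + 36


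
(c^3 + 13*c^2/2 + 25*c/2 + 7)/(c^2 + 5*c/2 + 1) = (2*c^2 + 9*c + 7)/(2*c + 1)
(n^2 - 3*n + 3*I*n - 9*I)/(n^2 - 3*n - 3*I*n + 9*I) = (n + 3*I)/(n - 3*I)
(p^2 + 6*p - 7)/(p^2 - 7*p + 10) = (p^2 + 6*p - 7)/(p^2 - 7*p + 10)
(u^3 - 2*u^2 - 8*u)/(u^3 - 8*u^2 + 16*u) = (u + 2)/(u - 4)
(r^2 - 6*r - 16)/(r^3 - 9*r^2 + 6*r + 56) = (r - 8)/(r^2 - 11*r + 28)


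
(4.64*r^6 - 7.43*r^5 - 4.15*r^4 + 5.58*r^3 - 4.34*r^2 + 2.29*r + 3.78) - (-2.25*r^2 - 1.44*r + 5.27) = 4.64*r^6 - 7.43*r^5 - 4.15*r^4 + 5.58*r^3 - 2.09*r^2 + 3.73*r - 1.49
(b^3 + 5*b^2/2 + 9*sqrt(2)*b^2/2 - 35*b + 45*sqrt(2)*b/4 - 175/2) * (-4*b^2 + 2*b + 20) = -4*b^5 - 18*sqrt(2)*b^4 - 8*b^4 - 36*sqrt(2)*b^3 + 165*b^3 + 225*sqrt(2)*b^2/2 + 330*b^2 - 875*b + 225*sqrt(2)*b - 1750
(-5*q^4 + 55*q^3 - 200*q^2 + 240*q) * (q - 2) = -5*q^5 + 65*q^4 - 310*q^3 + 640*q^2 - 480*q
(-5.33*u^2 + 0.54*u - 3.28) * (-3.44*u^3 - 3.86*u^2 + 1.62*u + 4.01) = 18.3352*u^5 + 18.7162*u^4 + 0.564199999999998*u^3 - 7.8377*u^2 - 3.1482*u - 13.1528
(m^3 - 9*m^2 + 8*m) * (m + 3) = m^4 - 6*m^3 - 19*m^2 + 24*m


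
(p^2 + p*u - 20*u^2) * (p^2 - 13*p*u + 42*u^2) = p^4 - 12*p^3*u + 9*p^2*u^2 + 302*p*u^3 - 840*u^4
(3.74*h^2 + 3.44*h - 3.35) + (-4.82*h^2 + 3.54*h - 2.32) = -1.08*h^2 + 6.98*h - 5.67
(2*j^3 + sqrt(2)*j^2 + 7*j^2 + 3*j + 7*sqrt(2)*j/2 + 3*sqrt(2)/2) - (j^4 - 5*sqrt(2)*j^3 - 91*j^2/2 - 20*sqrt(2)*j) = -j^4 + 2*j^3 + 5*sqrt(2)*j^3 + sqrt(2)*j^2 + 105*j^2/2 + 3*j + 47*sqrt(2)*j/2 + 3*sqrt(2)/2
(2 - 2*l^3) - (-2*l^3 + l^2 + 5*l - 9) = -l^2 - 5*l + 11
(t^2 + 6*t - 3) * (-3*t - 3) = -3*t^3 - 21*t^2 - 9*t + 9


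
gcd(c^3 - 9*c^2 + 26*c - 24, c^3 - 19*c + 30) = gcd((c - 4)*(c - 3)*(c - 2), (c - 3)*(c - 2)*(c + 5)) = c^2 - 5*c + 6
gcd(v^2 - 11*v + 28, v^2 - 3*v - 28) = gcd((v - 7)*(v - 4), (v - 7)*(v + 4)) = v - 7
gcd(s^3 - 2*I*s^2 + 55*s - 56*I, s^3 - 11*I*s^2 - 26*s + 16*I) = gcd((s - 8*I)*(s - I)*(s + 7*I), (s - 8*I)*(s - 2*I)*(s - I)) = s^2 - 9*I*s - 8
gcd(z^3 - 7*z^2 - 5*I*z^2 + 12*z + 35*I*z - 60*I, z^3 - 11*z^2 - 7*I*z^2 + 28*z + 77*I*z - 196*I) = z - 4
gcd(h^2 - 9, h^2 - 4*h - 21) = h + 3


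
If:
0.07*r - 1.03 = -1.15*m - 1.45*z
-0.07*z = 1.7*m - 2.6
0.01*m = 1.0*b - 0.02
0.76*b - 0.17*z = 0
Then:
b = 0.04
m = 1.52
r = -13.57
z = 0.16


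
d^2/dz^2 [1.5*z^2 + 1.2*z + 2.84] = 3.00000000000000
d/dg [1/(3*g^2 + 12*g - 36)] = 2*(-g - 2)/(3*(g^2 + 4*g - 12)^2)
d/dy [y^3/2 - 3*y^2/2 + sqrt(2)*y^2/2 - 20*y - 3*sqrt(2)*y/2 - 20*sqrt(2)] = 3*y^2/2 - 3*y + sqrt(2)*y - 20 - 3*sqrt(2)/2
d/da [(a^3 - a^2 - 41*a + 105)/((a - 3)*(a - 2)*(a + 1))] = 3*(-a^2 + 22*a - 13)/(a^4 - 2*a^3 - 3*a^2 + 4*a + 4)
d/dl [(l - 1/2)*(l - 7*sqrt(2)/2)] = 2*l - 7*sqrt(2)/2 - 1/2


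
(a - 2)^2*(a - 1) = a^3 - 5*a^2 + 8*a - 4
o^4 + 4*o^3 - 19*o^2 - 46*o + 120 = (o - 3)*(o - 2)*(o + 4)*(o + 5)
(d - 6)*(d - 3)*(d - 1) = d^3 - 10*d^2 + 27*d - 18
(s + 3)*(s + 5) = s^2 + 8*s + 15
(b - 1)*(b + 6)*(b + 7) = b^3 + 12*b^2 + 29*b - 42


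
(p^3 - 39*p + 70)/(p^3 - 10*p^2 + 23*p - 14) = (p^2 + 2*p - 35)/(p^2 - 8*p + 7)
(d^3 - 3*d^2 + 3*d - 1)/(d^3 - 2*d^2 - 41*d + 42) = (d^2 - 2*d + 1)/(d^2 - d - 42)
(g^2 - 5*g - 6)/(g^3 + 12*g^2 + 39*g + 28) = (g - 6)/(g^2 + 11*g + 28)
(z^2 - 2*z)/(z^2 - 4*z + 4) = z/(z - 2)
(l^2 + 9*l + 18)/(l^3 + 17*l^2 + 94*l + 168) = (l + 3)/(l^2 + 11*l + 28)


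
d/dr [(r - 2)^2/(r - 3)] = (r^2 - 6*r + 8)/(r^2 - 6*r + 9)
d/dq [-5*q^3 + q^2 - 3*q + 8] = -15*q^2 + 2*q - 3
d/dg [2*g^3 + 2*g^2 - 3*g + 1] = 6*g^2 + 4*g - 3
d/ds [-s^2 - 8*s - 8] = -2*s - 8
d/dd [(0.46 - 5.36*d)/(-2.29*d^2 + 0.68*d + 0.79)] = (-12.2744*d^2 + 2.1068*d - 4.5472)/(5.2441*d^4 - 3.1144*d^3 - 3.1558*d^2 + 1.0744*d + 0.6241)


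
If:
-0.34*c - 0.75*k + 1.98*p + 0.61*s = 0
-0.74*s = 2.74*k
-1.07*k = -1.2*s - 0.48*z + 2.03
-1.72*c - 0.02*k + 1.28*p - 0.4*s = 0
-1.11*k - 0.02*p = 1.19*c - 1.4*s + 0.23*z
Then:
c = -0.19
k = -0.08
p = -0.16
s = 0.31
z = 3.27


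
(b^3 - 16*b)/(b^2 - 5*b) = (b^2 - 16)/(b - 5)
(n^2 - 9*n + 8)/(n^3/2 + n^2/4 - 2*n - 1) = 4*(n^2 - 9*n + 8)/(2*n^3 + n^2 - 8*n - 4)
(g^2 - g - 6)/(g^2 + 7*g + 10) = (g - 3)/(g + 5)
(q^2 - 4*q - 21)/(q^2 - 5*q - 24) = (q - 7)/(q - 8)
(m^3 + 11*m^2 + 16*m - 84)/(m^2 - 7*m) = (m^3 + 11*m^2 + 16*m - 84)/(m*(m - 7))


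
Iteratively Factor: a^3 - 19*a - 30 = (a - 5)*(a^2 + 5*a + 6) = (a - 5)*(a + 3)*(a + 2)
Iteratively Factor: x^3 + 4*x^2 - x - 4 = (x + 4)*(x^2 - 1) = (x - 1)*(x + 4)*(x + 1)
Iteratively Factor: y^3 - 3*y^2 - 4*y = (y + 1)*(y^2 - 4*y) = (y - 4)*(y + 1)*(y)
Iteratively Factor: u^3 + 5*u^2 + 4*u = (u + 1)*(u^2 + 4*u) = u*(u + 1)*(u + 4)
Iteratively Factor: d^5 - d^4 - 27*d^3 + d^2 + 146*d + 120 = (d + 4)*(d^4 - 5*d^3 - 7*d^2 + 29*d + 30) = (d - 3)*(d + 4)*(d^3 - 2*d^2 - 13*d - 10) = (d - 3)*(d + 2)*(d + 4)*(d^2 - 4*d - 5) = (d - 3)*(d + 1)*(d + 2)*(d + 4)*(d - 5)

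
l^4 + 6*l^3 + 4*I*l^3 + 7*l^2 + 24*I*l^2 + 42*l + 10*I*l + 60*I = (l + 6)*(l - 2*I)*(l + I)*(l + 5*I)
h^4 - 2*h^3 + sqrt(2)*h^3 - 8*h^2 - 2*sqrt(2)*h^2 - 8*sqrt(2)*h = h*(h - 4)*(h + 2)*(h + sqrt(2))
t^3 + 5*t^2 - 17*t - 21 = (t - 3)*(t + 1)*(t + 7)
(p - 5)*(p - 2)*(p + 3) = p^3 - 4*p^2 - 11*p + 30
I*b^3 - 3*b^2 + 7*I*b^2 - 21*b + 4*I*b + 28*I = (b + 7)*(b + 4*I)*(I*b + 1)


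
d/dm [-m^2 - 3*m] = -2*m - 3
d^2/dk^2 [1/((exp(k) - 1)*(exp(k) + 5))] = 4*(exp(3*k) + 3*exp(2*k) + 9*exp(k) + 5)*exp(k)/(exp(6*k) + 12*exp(5*k) + 33*exp(4*k) - 56*exp(3*k) - 165*exp(2*k) + 300*exp(k) - 125)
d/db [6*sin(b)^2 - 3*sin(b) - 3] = 3*(4*sin(b) - 1)*cos(b)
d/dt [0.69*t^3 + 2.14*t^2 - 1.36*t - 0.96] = 2.07*t^2 + 4.28*t - 1.36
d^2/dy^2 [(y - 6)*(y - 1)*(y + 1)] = 6*y - 12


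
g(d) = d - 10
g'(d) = 1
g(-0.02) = -10.02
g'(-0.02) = 1.00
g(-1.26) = -11.26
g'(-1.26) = 1.00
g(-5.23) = -15.23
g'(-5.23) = 1.00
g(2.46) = -7.54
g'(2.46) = 1.00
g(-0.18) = -10.18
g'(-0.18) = 1.00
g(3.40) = -6.60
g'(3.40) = 1.00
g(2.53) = -7.47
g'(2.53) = 1.00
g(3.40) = -6.60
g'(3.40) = 1.00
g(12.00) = 2.00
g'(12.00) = 1.00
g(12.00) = 2.00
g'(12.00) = 1.00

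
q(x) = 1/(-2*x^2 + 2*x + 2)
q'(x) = (4*x - 2)/(-2*x^2 + 2*x + 2)^2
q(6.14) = -0.02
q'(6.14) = 0.01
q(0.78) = 0.43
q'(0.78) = 0.20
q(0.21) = 0.43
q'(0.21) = -0.21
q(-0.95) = -0.59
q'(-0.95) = -2.00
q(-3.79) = -0.03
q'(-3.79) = -0.01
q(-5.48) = -0.01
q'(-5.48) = -0.01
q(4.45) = -0.03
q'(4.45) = 0.02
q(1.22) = 0.68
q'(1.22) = 1.35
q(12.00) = 0.00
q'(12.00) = 0.00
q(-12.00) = 0.00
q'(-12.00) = 0.00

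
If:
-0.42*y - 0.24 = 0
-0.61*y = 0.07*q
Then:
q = 4.98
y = -0.57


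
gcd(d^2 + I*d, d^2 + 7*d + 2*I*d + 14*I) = 1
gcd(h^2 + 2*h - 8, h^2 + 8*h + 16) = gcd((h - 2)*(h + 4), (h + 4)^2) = h + 4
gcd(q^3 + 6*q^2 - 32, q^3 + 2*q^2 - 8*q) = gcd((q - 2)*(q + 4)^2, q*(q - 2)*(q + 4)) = q^2 + 2*q - 8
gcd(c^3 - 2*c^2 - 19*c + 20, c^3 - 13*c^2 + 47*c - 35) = c^2 - 6*c + 5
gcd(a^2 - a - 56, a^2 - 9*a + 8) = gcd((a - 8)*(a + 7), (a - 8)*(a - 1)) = a - 8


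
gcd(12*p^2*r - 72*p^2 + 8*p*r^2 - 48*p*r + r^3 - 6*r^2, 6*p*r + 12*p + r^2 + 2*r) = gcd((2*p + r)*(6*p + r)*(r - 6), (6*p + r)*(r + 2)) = 6*p + r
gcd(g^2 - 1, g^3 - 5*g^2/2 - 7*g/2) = g + 1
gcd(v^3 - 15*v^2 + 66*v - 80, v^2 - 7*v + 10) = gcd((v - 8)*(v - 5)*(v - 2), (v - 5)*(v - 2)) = v^2 - 7*v + 10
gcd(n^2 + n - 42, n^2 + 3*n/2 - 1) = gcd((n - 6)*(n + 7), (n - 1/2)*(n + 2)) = 1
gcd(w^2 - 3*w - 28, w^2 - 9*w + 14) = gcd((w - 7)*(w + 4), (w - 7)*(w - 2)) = w - 7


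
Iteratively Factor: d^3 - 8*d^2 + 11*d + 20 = (d - 5)*(d^2 - 3*d - 4) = (d - 5)*(d + 1)*(d - 4)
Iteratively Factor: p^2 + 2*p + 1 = (p + 1)*(p + 1)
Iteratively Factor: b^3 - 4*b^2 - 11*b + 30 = (b - 5)*(b^2 + b - 6) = (b - 5)*(b + 3)*(b - 2)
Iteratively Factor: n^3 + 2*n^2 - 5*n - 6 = (n + 3)*(n^2 - n - 2) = (n - 2)*(n + 3)*(n + 1)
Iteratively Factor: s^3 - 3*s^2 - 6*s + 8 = (s - 1)*(s^2 - 2*s - 8) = (s - 1)*(s + 2)*(s - 4)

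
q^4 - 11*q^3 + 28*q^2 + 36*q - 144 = (q - 6)*(q - 4)*(q - 3)*(q + 2)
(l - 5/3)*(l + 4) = l^2 + 7*l/3 - 20/3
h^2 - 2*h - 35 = (h - 7)*(h + 5)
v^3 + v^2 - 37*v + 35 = (v - 5)*(v - 1)*(v + 7)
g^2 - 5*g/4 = g*(g - 5/4)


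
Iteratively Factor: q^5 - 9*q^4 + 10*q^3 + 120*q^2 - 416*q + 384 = (q + 4)*(q^4 - 13*q^3 + 62*q^2 - 128*q + 96) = (q - 3)*(q + 4)*(q^3 - 10*q^2 + 32*q - 32) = (q - 4)*(q - 3)*(q + 4)*(q^2 - 6*q + 8) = (q - 4)^2*(q - 3)*(q + 4)*(q - 2)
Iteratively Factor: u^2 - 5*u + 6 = (u - 2)*(u - 3)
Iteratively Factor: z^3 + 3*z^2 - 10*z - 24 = (z + 4)*(z^2 - z - 6) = (z + 2)*(z + 4)*(z - 3)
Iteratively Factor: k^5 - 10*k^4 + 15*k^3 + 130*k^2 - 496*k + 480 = (k - 3)*(k^4 - 7*k^3 - 6*k^2 + 112*k - 160) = (k - 5)*(k - 3)*(k^3 - 2*k^2 - 16*k + 32) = (k - 5)*(k - 4)*(k - 3)*(k^2 + 2*k - 8) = (k - 5)*(k - 4)*(k - 3)*(k - 2)*(k + 4)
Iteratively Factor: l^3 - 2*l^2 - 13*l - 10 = (l + 2)*(l^2 - 4*l - 5) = (l - 5)*(l + 2)*(l + 1)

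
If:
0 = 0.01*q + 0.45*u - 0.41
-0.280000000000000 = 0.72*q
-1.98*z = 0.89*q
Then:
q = -0.39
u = 0.92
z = 0.17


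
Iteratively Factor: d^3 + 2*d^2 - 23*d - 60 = (d - 5)*(d^2 + 7*d + 12) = (d - 5)*(d + 3)*(d + 4)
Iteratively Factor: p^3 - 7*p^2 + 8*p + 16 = (p + 1)*(p^2 - 8*p + 16) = (p - 4)*(p + 1)*(p - 4)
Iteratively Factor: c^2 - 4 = (c + 2)*(c - 2)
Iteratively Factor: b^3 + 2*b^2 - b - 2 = (b - 1)*(b^2 + 3*b + 2) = (b - 1)*(b + 1)*(b + 2)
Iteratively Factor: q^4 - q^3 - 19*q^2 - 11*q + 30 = (q + 2)*(q^3 - 3*q^2 - 13*q + 15) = (q - 1)*(q + 2)*(q^2 - 2*q - 15) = (q - 1)*(q + 2)*(q + 3)*(q - 5)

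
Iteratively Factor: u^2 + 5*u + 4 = (u + 1)*(u + 4)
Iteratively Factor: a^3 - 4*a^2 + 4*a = (a - 2)*(a^2 - 2*a) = (a - 2)^2*(a)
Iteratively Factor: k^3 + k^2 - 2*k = (k - 1)*(k^2 + 2*k) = k*(k - 1)*(k + 2)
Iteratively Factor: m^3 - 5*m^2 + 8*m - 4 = (m - 2)*(m^2 - 3*m + 2) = (m - 2)*(m - 1)*(m - 2)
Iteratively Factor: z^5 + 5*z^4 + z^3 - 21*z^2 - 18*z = (z + 3)*(z^4 + 2*z^3 - 5*z^2 - 6*z) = (z + 3)^2*(z^3 - z^2 - 2*z) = (z + 1)*(z + 3)^2*(z^2 - 2*z) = (z - 2)*(z + 1)*(z + 3)^2*(z)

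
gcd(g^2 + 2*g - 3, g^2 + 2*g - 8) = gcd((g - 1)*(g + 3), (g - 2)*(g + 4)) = 1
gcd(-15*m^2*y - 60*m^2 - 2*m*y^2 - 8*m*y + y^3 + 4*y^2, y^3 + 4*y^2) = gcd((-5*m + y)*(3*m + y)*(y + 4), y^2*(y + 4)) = y + 4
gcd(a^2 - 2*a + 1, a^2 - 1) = a - 1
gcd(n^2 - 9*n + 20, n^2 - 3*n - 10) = n - 5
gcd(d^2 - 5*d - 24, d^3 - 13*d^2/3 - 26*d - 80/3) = d - 8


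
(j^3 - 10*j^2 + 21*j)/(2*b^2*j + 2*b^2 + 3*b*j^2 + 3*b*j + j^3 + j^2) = j*(j^2 - 10*j + 21)/(2*b^2*j + 2*b^2 + 3*b*j^2 + 3*b*j + j^3 + j^2)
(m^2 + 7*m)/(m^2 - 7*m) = (m + 7)/(m - 7)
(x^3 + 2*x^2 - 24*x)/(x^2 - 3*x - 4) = x*(x + 6)/(x + 1)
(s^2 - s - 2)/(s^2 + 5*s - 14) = (s + 1)/(s + 7)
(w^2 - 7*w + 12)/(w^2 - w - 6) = (w - 4)/(w + 2)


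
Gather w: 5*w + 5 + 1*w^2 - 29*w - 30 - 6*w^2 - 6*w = -5*w^2 - 30*w - 25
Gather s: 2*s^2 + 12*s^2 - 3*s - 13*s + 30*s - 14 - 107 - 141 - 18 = 14*s^2 + 14*s - 280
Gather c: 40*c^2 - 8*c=40*c^2 - 8*c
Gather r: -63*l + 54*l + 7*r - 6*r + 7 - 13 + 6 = -9*l + r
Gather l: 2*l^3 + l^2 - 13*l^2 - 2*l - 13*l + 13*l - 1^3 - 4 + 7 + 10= 2*l^3 - 12*l^2 - 2*l + 12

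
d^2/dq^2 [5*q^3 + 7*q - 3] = 30*q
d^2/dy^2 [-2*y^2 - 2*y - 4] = -4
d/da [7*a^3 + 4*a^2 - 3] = a*(21*a + 8)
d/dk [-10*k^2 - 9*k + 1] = -20*k - 9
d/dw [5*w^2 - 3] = 10*w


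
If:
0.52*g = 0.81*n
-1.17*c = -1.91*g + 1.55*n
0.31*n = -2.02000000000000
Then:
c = -7.94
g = -10.15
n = -6.52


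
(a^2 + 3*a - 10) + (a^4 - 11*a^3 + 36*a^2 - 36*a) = a^4 - 11*a^3 + 37*a^2 - 33*a - 10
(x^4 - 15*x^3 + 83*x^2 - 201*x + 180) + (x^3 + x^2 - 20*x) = x^4 - 14*x^3 + 84*x^2 - 221*x + 180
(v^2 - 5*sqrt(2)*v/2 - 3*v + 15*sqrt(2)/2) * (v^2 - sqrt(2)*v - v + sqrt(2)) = v^4 - 7*sqrt(2)*v^3/2 - 4*v^3 + 8*v^2 + 14*sqrt(2)*v^2 - 20*v - 21*sqrt(2)*v/2 + 15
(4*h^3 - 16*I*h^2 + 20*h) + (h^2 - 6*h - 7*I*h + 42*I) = 4*h^3 + h^2 - 16*I*h^2 + 14*h - 7*I*h + 42*I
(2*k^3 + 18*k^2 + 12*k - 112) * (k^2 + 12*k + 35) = 2*k^5 + 42*k^4 + 298*k^3 + 662*k^2 - 924*k - 3920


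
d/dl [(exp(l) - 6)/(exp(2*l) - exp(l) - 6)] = (-(exp(l) - 6)*(2*exp(l) - 1) + exp(2*l) - exp(l) - 6)*exp(l)/(-exp(2*l) + exp(l) + 6)^2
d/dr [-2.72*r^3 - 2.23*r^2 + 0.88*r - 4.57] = -8.16*r^2 - 4.46*r + 0.88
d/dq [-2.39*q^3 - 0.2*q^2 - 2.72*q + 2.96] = -7.17*q^2 - 0.4*q - 2.72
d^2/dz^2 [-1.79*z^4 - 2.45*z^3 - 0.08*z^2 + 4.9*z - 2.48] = -21.48*z^2 - 14.7*z - 0.16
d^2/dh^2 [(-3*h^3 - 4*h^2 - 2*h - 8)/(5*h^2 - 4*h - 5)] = 2*(-253*h^3 - 1080*h^2 + 105*h - 388)/(125*h^6 - 300*h^5 - 135*h^4 + 536*h^3 + 135*h^2 - 300*h - 125)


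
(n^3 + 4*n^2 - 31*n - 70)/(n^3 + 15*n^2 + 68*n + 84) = (n - 5)/(n + 6)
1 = 1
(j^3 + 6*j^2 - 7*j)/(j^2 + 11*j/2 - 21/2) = 2*j*(j - 1)/(2*j - 3)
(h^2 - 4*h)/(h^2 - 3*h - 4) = h/(h + 1)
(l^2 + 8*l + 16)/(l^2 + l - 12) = (l + 4)/(l - 3)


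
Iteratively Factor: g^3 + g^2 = (g + 1)*(g^2) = g*(g + 1)*(g)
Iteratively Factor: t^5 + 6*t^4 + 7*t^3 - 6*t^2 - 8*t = (t + 1)*(t^4 + 5*t^3 + 2*t^2 - 8*t) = (t + 1)*(t + 4)*(t^3 + t^2 - 2*t) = (t + 1)*(t + 2)*(t + 4)*(t^2 - t) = (t - 1)*(t + 1)*(t + 2)*(t + 4)*(t)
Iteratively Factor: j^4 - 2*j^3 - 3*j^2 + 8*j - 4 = (j + 2)*(j^3 - 4*j^2 + 5*j - 2) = (j - 1)*(j + 2)*(j^2 - 3*j + 2) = (j - 2)*(j - 1)*(j + 2)*(j - 1)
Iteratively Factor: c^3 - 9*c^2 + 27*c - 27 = (c - 3)*(c^2 - 6*c + 9) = (c - 3)^2*(c - 3)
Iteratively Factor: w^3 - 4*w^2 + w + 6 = (w + 1)*(w^2 - 5*w + 6) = (w - 2)*(w + 1)*(w - 3)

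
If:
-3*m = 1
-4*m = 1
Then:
No Solution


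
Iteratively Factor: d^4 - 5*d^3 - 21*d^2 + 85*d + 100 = (d - 5)*(d^3 - 21*d - 20) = (d - 5)^2*(d^2 + 5*d + 4) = (d - 5)^2*(d + 4)*(d + 1)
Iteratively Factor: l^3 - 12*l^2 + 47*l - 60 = (l - 4)*(l^2 - 8*l + 15) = (l - 5)*(l - 4)*(l - 3)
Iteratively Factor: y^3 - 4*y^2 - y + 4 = (y - 4)*(y^2 - 1) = (y - 4)*(y - 1)*(y + 1)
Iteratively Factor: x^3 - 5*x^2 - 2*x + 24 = (x - 4)*(x^2 - x - 6) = (x - 4)*(x - 3)*(x + 2)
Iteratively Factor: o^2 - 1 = (o + 1)*(o - 1)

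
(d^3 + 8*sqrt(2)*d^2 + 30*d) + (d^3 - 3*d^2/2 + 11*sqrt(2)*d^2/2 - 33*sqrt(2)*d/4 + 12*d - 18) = 2*d^3 - 3*d^2/2 + 27*sqrt(2)*d^2/2 - 33*sqrt(2)*d/4 + 42*d - 18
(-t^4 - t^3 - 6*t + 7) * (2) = -2*t^4 - 2*t^3 - 12*t + 14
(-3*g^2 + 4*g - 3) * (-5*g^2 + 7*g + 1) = 15*g^4 - 41*g^3 + 40*g^2 - 17*g - 3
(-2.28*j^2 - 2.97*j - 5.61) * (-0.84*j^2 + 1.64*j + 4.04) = 1.9152*j^4 - 1.2444*j^3 - 9.3696*j^2 - 21.1992*j - 22.6644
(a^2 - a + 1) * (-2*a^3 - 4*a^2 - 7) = -2*a^5 - 2*a^4 + 2*a^3 - 11*a^2 + 7*a - 7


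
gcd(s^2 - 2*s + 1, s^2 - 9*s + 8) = s - 1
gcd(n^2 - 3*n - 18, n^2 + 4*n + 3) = n + 3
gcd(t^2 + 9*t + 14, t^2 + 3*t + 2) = t + 2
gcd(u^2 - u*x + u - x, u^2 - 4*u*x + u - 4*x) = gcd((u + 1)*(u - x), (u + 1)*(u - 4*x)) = u + 1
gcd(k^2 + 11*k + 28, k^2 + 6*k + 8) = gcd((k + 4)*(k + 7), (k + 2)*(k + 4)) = k + 4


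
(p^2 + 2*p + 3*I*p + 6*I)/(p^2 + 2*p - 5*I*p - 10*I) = (p + 3*I)/(p - 5*I)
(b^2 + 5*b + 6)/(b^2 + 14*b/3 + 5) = 3*(b + 2)/(3*b + 5)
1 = 1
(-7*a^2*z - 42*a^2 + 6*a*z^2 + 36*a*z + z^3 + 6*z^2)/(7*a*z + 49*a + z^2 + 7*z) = (-a*z - 6*a + z^2 + 6*z)/(z + 7)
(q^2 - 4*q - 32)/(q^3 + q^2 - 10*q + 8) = (q - 8)/(q^2 - 3*q + 2)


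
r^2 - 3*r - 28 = (r - 7)*(r + 4)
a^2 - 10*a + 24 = (a - 6)*(a - 4)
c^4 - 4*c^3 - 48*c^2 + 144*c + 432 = (c - 6)^2*(c + 2)*(c + 6)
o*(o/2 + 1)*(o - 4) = o^3/2 - o^2 - 4*o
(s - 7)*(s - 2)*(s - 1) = s^3 - 10*s^2 + 23*s - 14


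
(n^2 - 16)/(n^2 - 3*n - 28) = (n - 4)/(n - 7)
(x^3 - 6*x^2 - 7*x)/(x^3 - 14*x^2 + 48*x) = (x^2 - 6*x - 7)/(x^2 - 14*x + 48)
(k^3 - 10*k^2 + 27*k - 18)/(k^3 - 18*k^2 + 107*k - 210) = (k^2 - 4*k + 3)/(k^2 - 12*k + 35)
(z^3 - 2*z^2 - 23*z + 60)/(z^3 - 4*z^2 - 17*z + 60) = (z^2 + z - 20)/(z^2 - z - 20)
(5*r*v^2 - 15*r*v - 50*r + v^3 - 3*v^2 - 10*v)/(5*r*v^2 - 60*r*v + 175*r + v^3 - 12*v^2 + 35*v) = (v + 2)/(v - 7)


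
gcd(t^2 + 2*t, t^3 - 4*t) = t^2 + 2*t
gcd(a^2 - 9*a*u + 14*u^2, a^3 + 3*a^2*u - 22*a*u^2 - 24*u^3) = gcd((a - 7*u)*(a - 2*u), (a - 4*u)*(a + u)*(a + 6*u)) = 1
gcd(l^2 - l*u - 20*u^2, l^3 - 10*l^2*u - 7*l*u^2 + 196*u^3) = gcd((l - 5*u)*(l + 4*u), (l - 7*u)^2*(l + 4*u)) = l + 4*u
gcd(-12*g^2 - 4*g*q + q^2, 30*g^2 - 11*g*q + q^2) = -6*g + q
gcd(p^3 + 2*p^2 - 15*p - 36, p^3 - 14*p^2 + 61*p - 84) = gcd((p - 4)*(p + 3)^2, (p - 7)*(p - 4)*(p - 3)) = p - 4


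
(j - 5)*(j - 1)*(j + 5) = j^3 - j^2 - 25*j + 25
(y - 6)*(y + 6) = y^2 - 36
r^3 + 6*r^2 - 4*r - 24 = (r - 2)*(r + 2)*(r + 6)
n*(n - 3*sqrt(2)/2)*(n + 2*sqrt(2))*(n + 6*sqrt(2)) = n^4 + 13*sqrt(2)*n^3/2 - 36*sqrt(2)*n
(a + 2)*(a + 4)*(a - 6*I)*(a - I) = a^4 + 6*a^3 - 7*I*a^3 + 2*a^2 - 42*I*a^2 - 36*a - 56*I*a - 48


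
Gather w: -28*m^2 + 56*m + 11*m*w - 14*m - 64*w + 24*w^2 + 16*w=-28*m^2 + 42*m + 24*w^2 + w*(11*m - 48)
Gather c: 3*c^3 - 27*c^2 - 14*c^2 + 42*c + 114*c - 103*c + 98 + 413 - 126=3*c^3 - 41*c^2 + 53*c + 385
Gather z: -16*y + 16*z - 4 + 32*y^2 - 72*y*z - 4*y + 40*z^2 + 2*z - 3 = 32*y^2 - 20*y + 40*z^2 + z*(18 - 72*y) - 7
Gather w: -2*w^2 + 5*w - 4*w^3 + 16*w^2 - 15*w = -4*w^3 + 14*w^2 - 10*w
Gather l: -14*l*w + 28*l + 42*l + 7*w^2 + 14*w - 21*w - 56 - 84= l*(70 - 14*w) + 7*w^2 - 7*w - 140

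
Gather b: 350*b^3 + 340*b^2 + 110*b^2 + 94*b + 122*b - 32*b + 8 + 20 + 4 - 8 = 350*b^3 + 450*b^2 + 184*b + 24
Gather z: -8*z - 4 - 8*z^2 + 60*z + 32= -8*z^2 + 52*z + 28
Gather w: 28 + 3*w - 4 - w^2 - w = -w^2 + 2*w + 24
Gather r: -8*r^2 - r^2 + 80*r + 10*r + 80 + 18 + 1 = -9*r^2 + 90*r + 99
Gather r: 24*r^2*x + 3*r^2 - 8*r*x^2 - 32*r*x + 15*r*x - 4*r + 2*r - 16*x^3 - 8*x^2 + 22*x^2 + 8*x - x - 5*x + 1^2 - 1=r^2*(24*x + 3) + r*(-8*x^2 - 17*x - 2) - 16*x^3 + 14*x^2 + 2*x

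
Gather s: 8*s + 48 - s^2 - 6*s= -s^2 + 2*s + 48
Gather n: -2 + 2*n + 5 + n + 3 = 3*n + 6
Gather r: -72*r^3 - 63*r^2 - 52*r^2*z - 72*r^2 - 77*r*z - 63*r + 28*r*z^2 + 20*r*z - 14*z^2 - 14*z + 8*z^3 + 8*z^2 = -72*r^3 + r^2*(-52*z - 135) + r*(28*z^2 - 57*z - 63) + 8*z^3 - 6*z^2 - 14*z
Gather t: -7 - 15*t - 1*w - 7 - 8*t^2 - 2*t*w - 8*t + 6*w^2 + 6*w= -8*t^2 + t*(-2*w - 23) + 6*w^2 + 5*w - 14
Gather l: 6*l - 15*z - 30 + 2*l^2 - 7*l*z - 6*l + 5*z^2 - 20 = 2*l^2 - 7*l*z + 5*z^2 - 15*z - 50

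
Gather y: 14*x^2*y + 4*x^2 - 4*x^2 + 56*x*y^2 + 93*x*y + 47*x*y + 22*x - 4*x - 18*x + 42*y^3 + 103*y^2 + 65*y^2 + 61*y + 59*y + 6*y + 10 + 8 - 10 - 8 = 42*y^3 + y^2*(56*x + 168) + y*(14*x^2 + 140*x + 126)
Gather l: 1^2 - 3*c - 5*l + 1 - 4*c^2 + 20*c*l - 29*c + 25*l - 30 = -4*c^2 - 32*c + l*(20*c + 20) - 28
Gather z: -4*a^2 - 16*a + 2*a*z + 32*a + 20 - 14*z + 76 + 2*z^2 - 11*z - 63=-4*a^2 + 16*a + 2*z^2 + z*(2*a - 25) + 33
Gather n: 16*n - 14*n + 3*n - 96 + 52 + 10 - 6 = 5*n - 40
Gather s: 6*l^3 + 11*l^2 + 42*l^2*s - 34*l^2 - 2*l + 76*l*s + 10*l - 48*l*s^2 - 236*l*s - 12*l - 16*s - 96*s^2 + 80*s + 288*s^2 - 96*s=6*l^3 - 23*l^2 - 4*l + s^2*(192 - 48*l) + s*(42*l^2 - 160*l - 32)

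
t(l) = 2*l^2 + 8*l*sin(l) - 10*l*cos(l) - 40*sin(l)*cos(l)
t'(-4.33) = -4.55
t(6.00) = 11.71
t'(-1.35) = 31.57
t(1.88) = 38.71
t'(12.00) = 34.92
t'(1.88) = 64.11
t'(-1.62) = 42.65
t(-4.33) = 3.05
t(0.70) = -20.48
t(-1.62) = 15.43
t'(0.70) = 2.30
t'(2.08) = 51.22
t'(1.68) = 70.05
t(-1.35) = 25.69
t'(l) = 10*l*sin(l) + 8*l*cos(l) + 4*l + 40*sin(l)^2 + 8*sin(l) - 40*cos(l)^2 - 10*cos(l)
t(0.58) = -19.97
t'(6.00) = 7.73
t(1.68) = 25.17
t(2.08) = 50.35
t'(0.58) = -10.57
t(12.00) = 153.34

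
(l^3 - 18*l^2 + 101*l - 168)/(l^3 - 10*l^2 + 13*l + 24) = (l - 7)/(l + 1)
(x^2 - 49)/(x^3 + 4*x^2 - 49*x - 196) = 1/(x + 4)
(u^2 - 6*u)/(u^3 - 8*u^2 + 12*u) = 1/(u - 2)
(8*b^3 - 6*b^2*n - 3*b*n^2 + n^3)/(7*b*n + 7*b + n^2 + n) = (8*b^3 - 6*b^2*n - 3*b*n^2 + n^3)/(7*b*n + 7*b + n^2 + n)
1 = 1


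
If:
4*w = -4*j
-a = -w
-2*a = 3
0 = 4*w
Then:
No Solution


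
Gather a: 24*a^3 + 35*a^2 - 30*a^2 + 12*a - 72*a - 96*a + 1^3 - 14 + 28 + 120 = 24*a^3 + 5*a^2 - 156*a + 135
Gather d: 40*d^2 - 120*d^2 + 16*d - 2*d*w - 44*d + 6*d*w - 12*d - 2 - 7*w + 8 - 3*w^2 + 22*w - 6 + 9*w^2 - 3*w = -80*d^2 + d*(4*w - 40) + 6*w^2 + 12*w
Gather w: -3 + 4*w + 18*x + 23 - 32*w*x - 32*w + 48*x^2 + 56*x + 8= w*(-32*x - 28) + 48*x^2 + 74*x + 28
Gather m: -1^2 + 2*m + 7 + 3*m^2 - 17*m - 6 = 3*m^2 - 15*m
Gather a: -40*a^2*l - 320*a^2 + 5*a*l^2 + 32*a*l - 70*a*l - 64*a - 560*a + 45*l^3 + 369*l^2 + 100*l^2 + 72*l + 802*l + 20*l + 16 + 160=a^2*(-40*l - 320) + a*(5*l^2 - 38*l - 624) + 45*l^3 + 469*l^2 + 894*l + 176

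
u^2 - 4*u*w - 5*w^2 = (u - 5*w)*(u + w)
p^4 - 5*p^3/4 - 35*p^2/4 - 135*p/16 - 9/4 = (p - 4)*(p + 1/2)*(p + 3/4)*(p + 3/2)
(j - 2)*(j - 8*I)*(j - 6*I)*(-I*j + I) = -I*j^4 - 14*j^3 + 3*I*j^3 + 42*j^2 + 46*I*j^2 - 28*j - 144*I*j + 96*I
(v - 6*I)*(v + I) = v^2 - 5*I*v + 6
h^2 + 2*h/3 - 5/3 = (h - 1)*(h + 5/3)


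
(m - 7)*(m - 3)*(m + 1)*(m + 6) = m^4 - 3*m^3 - 43*m^2 + 87*m + 126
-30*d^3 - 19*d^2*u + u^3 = (-5*d + u)*(2*d + u)*(3*d + u)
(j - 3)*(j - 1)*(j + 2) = j^3 - 2*j^2 - 5*j + 6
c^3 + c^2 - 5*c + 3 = (c - 1)^2*(c + 3)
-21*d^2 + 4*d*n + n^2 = (-3*d + n)*(7*d + n)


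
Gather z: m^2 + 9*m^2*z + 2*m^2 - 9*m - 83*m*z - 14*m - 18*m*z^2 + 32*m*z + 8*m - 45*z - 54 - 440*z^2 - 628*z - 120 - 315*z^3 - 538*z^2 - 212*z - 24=3*m^2 - 15*m - 315*z^3 + z^2*(-18*m - 978) + z*(9*m^2 - 51*m - 885) - 198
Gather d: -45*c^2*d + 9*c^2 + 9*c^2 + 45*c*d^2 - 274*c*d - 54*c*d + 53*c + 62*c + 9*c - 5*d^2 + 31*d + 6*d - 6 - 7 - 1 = 18*c^2 + 124*c + d^2*(45*c - 5) + d*(-45*c^2 - 328*c + 37) - 14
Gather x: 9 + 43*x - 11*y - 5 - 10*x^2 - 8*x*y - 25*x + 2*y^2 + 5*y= -10*x^2 + x*(18 - 8*y) + 2*y^2 - 6*y + 4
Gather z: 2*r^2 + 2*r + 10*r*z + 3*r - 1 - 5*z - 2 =2*r^2 + 5*r + z*(10*r - 5) - 3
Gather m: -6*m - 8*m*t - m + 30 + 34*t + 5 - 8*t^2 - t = m*(-8*t - 7) - 8*t^2 + 33*t + 35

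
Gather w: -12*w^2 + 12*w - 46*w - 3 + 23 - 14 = -12*w^2 - 34*w + 6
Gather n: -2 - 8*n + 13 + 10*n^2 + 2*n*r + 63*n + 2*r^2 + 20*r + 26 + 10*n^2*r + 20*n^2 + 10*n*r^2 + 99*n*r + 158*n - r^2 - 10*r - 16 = n^2*(10*r + 30) + n*(10*r^2 + 101*r + 213) + r^2 + 10*r + 21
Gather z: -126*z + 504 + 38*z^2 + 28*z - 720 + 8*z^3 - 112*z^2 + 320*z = 8*z^3 - 74*z^2 + 222*z - 216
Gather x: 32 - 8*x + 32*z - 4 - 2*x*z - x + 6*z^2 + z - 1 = x*(-2*z - 9) + 6*z^2 + 33*z + 27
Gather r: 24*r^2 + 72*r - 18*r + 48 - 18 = 24*r^2 + 54*r + 30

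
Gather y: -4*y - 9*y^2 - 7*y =-9*y^2 - 11*y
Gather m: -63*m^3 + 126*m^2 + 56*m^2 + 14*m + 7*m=-63*m^3 + 182*m^2 + 21*m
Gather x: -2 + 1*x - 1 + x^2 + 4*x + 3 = x^2 + 5*x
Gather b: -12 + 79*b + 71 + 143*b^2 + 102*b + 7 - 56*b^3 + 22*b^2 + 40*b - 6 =-56*b^3 + 165*b^2 + 221*b + 60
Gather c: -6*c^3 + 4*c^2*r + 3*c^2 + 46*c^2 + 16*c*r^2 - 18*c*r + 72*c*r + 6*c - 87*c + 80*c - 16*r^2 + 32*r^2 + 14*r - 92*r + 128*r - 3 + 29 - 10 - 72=-6*c^3 + c^2*(4*r + 49) + c*(16*r^2 + 54*r - 1) + 16*r^2 + 50*r - 56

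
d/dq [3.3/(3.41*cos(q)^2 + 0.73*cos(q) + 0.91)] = (22.506*cos(q) + 2.409)*sin(q)/(3.41*cos(q)^2 + 0.73*cos(q) + 0.91)^2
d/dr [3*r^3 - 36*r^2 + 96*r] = 9*r^2 - 72*r + 96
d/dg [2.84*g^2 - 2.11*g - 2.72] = 5.68*g - 2.11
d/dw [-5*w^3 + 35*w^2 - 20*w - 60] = -15*w^2 + 70*w - 20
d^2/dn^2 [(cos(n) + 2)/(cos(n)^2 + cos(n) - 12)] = (-9*(1 - cos(2*n))^2*cos(n)/4 - 7*(1 - cos(2*n))^2/4 - 281*cos(n)/2 - 56*cos(2*n) - 21*cos(3*n) + cos(5*n)/2 + 27)/((cos(n) - 3)^3*(cos(n) + 4)^3)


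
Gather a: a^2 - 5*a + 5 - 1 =a^2 - 5*a + 4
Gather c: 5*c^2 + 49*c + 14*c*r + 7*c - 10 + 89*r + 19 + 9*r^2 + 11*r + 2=5*c^2 + c*(14*r + 56) + 9*r^2 + 100*r + 11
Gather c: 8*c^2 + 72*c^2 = 80*c^2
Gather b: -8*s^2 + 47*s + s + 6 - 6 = -8*s^2 + 48*s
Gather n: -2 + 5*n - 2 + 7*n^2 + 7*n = 7*n^2 + 12*n - 4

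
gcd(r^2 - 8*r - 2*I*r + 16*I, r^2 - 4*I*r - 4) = r - 2*I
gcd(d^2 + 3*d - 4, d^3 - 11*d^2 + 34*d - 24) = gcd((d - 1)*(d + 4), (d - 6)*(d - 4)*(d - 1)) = d - 1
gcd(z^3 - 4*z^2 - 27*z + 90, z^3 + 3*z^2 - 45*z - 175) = z + 5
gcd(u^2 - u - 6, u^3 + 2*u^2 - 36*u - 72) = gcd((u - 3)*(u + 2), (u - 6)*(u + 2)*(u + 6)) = u + 2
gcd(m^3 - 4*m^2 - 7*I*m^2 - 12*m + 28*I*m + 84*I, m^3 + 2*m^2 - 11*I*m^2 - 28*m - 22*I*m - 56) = m^2 + m*(2 - 7*I) - 14*I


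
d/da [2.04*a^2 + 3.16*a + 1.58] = 4.08*a + 3.16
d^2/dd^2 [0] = 0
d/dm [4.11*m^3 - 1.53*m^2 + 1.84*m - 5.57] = 12.33*m^2 - 3.06*m + 1.84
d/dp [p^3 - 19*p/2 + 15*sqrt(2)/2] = 3*p^2 - 19/2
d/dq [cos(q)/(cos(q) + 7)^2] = (cos(q) - 7)*sin(q)/(cos(q) + 7)^3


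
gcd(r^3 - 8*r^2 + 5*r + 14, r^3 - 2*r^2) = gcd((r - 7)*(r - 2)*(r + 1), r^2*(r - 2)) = r - 2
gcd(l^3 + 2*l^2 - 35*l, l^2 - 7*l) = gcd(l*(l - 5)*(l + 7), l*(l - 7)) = l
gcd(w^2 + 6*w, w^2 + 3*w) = w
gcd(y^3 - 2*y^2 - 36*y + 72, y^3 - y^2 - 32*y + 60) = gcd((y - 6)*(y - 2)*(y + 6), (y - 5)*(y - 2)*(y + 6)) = y^2 + 4*y - 12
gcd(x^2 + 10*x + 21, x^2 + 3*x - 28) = x + 7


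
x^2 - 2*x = x*(x - 2)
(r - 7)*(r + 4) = r^2 - 3*r - 28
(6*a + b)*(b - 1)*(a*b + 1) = 6*a^2*b^2 - 6*a^2*b + a*b^3 - a*b^2 + 6*a*b - 6*a + b^2 - b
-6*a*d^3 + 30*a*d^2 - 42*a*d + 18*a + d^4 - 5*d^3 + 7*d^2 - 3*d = (-6*a + d)*(d - 3)*(d - 1)^2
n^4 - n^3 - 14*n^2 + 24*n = n*(n - 3)*(n - 2)*(n + 4)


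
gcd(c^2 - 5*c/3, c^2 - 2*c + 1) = 1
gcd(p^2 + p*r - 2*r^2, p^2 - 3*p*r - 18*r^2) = 1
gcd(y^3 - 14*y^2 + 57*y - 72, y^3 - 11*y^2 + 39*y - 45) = y^2 - 6*y + 9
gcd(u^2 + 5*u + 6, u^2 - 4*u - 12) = u + 2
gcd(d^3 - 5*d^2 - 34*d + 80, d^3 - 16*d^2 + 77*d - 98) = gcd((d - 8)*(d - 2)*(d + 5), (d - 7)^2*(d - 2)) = d - 2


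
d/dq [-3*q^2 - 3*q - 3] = -6*q - 3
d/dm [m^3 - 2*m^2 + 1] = m*(3*m - 4)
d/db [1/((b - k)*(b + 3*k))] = ((-b + k)*(b + 3*k) - (b - k)^2)/((b - k)^3*(b + 3*k)^2)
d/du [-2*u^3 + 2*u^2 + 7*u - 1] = -6*u^2 + 4*u + 7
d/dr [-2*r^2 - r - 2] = -4*r - 1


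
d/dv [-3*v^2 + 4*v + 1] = 4 - 6*v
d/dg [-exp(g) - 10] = -exp(g)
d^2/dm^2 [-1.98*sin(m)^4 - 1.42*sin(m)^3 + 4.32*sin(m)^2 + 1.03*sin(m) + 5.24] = 31.68*sin(m)^4 + 12.78*sin(m)^3 - 41.04*sin(m)^2 - 9.55*sin(m) + 8.64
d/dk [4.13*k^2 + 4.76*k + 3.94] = 8.26*k + 4.76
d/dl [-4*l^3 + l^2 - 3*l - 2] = -12*l^2 + 2*l - 3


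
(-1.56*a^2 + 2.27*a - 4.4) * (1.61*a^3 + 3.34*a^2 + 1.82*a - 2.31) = -2.5116*a^5 - 1.5557*a^4 - 2.3414*a^3 - 6.961*a^2 - 13.2517*a + 10.164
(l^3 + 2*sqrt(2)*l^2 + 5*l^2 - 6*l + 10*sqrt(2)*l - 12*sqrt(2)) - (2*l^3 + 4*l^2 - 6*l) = -l^3 + l^2 + 2*sqrt(2)*l^2 + 10*sqrt(2)*l - 12*sqrt(2)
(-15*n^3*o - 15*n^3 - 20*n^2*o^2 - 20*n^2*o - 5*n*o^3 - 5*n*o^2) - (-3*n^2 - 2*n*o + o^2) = -15*n^3*o - 15*n^3 - 20*n^2*o^2 - 20*n^2*o + 3*n^2 - 5*n*o^3 - 5*n*o^2 + 2*n*o - o^2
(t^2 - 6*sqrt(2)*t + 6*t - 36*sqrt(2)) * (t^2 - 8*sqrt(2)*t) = t^4 - 14*sqrt(2)*t^3 + 6*t^3 - 84*sqrt(2)*t^2 + 96*t^2 + 576*t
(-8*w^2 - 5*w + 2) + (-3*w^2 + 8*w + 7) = -11*w^2 + 3*w + 9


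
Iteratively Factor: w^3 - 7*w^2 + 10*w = (w - 5)*(w^2 - 2*w) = (w - 5)*(w - 2)*(w)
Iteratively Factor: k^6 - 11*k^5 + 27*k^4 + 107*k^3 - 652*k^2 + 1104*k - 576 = (k - 1)*(k^5 - 10*k^4 + 17*k^3 + 124*k^2 - 528*k + 576) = (k - 3)*(k - 1)*(k^4 - 7*k^3 - 4*k^2 + 112*k - 192) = (k - 4)*(k - 3)*(k - 1)*(k^3 - 3*k^2 - 16*k + 48) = (k - 4)*(k - 3)^2*(k - 1)*(k^2 - 16) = (k - 4)*(k - 3)^2*(k - 1)*(k + 4)*(k - 4)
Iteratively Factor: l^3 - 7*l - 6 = (l - 3)*(l^2 + 3*l + 2) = (l - 3)*(l + 2)*(l + 1)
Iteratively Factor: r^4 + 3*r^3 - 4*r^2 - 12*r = (r + 2)*(r^3 + r^2 - 6*r) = r*(r + 2)*(r^2 + r - 6) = r*(r - 2)*(r + 2)*(r + 3)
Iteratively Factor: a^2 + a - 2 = (a - 1)*(a + 2)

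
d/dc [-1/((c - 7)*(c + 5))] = 2*(c - 1)/((c - 7)^2*(c + 5)^2)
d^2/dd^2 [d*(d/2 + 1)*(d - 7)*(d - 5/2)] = 6*d^2 - 45*d/2 - 3/2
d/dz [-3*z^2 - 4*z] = -6*z - 4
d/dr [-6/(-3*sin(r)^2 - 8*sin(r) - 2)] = -12*(3*sin(r) + 4)*cos(r)/(3*sin(r)^2 + 8*sin(r) + 2)^2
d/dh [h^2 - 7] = 2*h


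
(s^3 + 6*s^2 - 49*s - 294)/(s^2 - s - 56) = (s^2 - s - 42)/(s - 8)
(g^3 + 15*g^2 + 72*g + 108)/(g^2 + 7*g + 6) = (g^2 + 9*g + 18)/(g + 1)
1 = 1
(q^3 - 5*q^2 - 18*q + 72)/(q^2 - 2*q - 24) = q - 3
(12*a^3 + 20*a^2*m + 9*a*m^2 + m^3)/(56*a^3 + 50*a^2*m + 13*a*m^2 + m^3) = (6*a^2 + 7*a*m + m^2)/(28*a^2 + 11*a*m + m^2)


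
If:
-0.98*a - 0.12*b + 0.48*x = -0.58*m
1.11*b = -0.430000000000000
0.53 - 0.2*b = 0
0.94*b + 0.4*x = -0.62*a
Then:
No Solution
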